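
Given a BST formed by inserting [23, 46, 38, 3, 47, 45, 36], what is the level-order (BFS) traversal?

Tree insertion order: [23, 46, 38, 3, 47, 45, 36]
Tree (level-order array): [23, 3, 46, None, None, 38, 47, 36, 45]
BFS from the root, enqueuing left then right child of each popped node:
  queue [23] -> pop 23, enqueue [3, 46], visited so far: [23]
  queue [3, 46] -> pop 3, enqueue [none], visited so far: [23, 3]
  queue [46] -> pop 46, enqueue [38, 47], visited so far: [23, 3, 46]
  queue [38, 47] -> pop 38, enqueue [36, 45], visited so far: [23, 3, 46, 38]
  queue [47, 36, 45] -> pop 47, enqueue [none], visited so far: [23, 3, 46, 38, 47]
  queue [36, 45] -> pop 36, enqueue [none], visited so far: [23, 3, 46, 38, 47, 36]
  queue [45] -> pop 45, enqueue [none], visited so far: [23, 3, 46, 38, 47, 36, 45]
Result: [23, 3, 46, 38, 47, 36, 45]


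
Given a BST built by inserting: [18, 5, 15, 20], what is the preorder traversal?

Tree insertion order: [18, 5, 15, 20]
Tree (level-order array): [18, 5, 20, None, 15]
Preorder traversal: [18, 5, 15, 20]


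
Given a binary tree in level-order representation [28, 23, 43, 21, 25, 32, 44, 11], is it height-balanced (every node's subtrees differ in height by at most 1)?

Tree (level-order array): [28, 23, 43, 21, 25, 32, 44, 11]
Definition: a tree is height-balanced if, at every node, |h(left) - h(right)| <= 1 (empty subtree has height -1).
Bottom-up per-node check:
  node 11: h_left=-1, h_right=-1, diff=0 [OK], height=0
  node 21: h_left=0, h_right=-1, diff=1 [OK], height=1
  node 25: h_left=-1, h_right=-1, diff=0 [OK], height=0
  node 23: h_left=1, h_right=0, diff=1 [OK], height=2
  node 32: h_left=-1, h_right=-1, diff=0 [OK], height=0
  node 44: h_left=-1, h_right=-1, diff=0 [OK], height=0
  node 43: h_left=0, h_right=0, diff=0 [OK], height=1
  node 28: h_left=2, h_right=1, diff=1 [OK], height=3
All nodes satisfy the balance condition.
Result: Balanced


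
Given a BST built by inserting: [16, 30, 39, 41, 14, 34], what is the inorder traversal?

Tree insertion order: [16, 30, 39, 41, 14, 34]
Tree (level-order array): [16, 14, 30, None, None, None, 39, 34, 41]
Inorder traversal: [14, 16, 30, 34, 39, 41]


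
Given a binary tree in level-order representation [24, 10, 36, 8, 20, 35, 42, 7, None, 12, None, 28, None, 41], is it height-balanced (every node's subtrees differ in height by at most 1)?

Tree (level-order array): [24, 10, 36, 8, 20, 35, 42, 7, None, 12, None, 28, None, 41]
Definition: a tree is height-balanced if, at every node, |h(left) - h(right)| <= 1 (empty subtree has height -1).
Bottom-up per-node check:
  node 7: h_left=-1, h_right=-1, diff=0 [OK], height=0
  node 8: h_left=0, h_right=-1, diff=1 [OK], height=1
  node 12: h_left=-1, h_right=-1, diff=0 [OK], height=0
  node 20: h_left=0, h_right=-1, diff=1 [OK], height=1
  node 10: h_left=1, h_right=1, diff=0 [OK], height=2
  node 28: h_left=-1, h_right=-1, diff=0 [OK], height=0
  node 35: h_left=0, h_right=-1, diff=1 [OK], height=1
  node 41: h_left=-1, h_right=-1, diff=0 [OK], height=0
  node 42: h_left=0, h_right=-1, diff=1 [OK], height=1
  node 36: h_left=1, h_right=1, diff=0 [OK], height=2
  node 24: h_left=2, h_right=2, diff=0 [OK], height=3
All nodes satisfy the balance condition.
Result: Balanced


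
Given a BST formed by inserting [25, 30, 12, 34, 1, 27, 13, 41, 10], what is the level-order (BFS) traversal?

Tree insertion order: [25, 30, 12, 34, 1, 27, 13, 41, 10]
Tree (level-order array): [25, 12, 30, 1, 13, 27, 34, None, 10, None, None, None, None, None, 41]
BFS from the root, enqueuing left then right child of each popped node:
  queue [25] -> pop 25, enqueue [12, 30], visited so far: [25]
  queue [12, 30] -> pop 12, enqueue [1, 13], visited so far: [25, 12]
  queue [30, 1, 13] -> pop 30, enqueue [27, 34], visited so far: [25, 12, 30]
  queue [1, 13, 27, 34] -> pop 1, enqueue [10], visited so far: [25, 12, 30, 1]
  queue [13, 27, 34, 10] -> pop 13, enqueue [none], visited so far: [25, 12, 30, 1, 13]
  queue [27, 34, 10] -> pop 27, enqueue [none], visited so far: [25, 12, 30, 1, 13, 27]
  queue [34, 10] -> pop 34, enqueue [41], visited so far: [25, 12, 30, 1, 13, 27, 34]
  queue [10, 41] -> pop 10, enqueue [none], visited so far: [25, 12, 30, 1, 13, 27, 34, 10]
  queue [41] -> pop 41, enqueue [none], visited so far: [25, 12, 30, 1, 13, 27, 34, 10, 41]
Result: [25, 12, 30, 1, 13, 27, 34, 10, 41]


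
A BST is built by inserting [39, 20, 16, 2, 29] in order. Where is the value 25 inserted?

Starting tree (level order): [39, 20, None, 16, 29, 2]
Insertion path: 39 -> 20 -> 29
Result: insert 25 as left child of 29
Final tree (level order): [39, 20, None, 16, 29, 2, None, 25]


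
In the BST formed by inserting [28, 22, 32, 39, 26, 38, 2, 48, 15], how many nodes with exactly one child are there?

Tree built from: [28, 22, 32, 39, 26, 38, 2, 48, 15]
Tree (level-order array): [28, 22, 32, 2, 26, None, 39, None, 15, None, None, 38, 48]
Rule: These are nodes with exactly 1 non-null child.
Per-node child counts:
  node 28: 2 child(ren)
  node 22: 2 child(ren)
  node 2: 1 child(ren)
  node 15: 0 child(ren)
  node 26: 0 child(ren)
  node 32: 1 child(ren)
  node 39: 2 child(ren)
  node 38: 0 child(ren)
  node 48: 0 child(ren)
Matching nodes: [2, 32]
Count of nodes with exactly one child: 2


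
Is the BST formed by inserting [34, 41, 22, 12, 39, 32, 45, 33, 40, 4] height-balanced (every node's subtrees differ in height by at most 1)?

Tree (level-order array): [34, 22, 41, 12, 32, 39, 45, 4, None, None, 33, None, 40]
Definition: a tree is height-balanced if, at every node, |h(left) - h(right)| <= 1 (empty subtree has height -1).
Bottom-up per-node check:
  node 4: h_left=-1, h_right=-1, diff=0 [OK], height=0
  node 12: h_left=0, h_right=-1, diff=1 [OK], height=1
  node 33: h_left=-1, h_right=-1, diff=0 [OK], height=0
  node 32: h_left=-1, h_right=0, diff=1 [OK], height=1
  node 22: h_left=1, h_right=1, diff=0 [OK], height=2
  node 40: h_left=-1, h_right=-1, diff=0 [OK], height=0
  node 39: h_left=-1, h_right=0, diff=1 [OK], height=1
  node 45: h_left=-1, h_right=-1, diff=0 [OK], height=0
  node 41: h_left=1, h_right=0, diff=1 [OK], height=2
  node 34: h_left=2, h_right=2, diff=0 [OK], height=3
All nodes satisfy the balance condition.
Result: Balanced


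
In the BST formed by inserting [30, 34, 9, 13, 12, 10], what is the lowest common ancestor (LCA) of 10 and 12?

Tree insertion order: [30, 34, 9, 13, 12, 10]
Tree (level-order array): [30, 9, 34, None, 13, None, None, 12, None, 10]
In a BST, the LCA of p=10, q=12 is the first node v on the
root-to-leaf path with p <= v <= q (go left if both < v, right if both > v).
Walk from root:
  at 30: both 10 and 12 < 30, go left
  at 9: both 10 and 12 > 9, go right
  at 13: both 10 and 12 < 13, go left
  at 12: 10 <= 12 <= 12, this is the LCA
LCA = 12


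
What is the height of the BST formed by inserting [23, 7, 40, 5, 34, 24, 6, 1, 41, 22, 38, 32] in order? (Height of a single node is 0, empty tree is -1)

Insertion order: [23, 7, 40, 5, 34, 24, 6, 1, 41, 22, 38, 32]
Tree (level-order array): [23, 7, 40, 5, 22, 34, 41, 1, 6, None, None, 24, 38, None, None, None, None, None, None, None, 32]
Compute height bottom-up (empty subtree = -1):
  height(1) = 1 + max(-1, -1) = 0
  height(6) = 1 + max(-1, -1) = 0
  height(5) = 1 + max(0, 0) = 1
  height(22) = 1 + max(-1, -1) = 0
  height(7) = 1 + max(1, 0) = 2
  height(32) = 1 + max(-1, -1) = 0
  height(24) = 1 + max(-1, 0) = 1
  height(38) = 1 + max(-1, -1) = 0
  height(34) = 1 + max(1, 0) = 2
  height(41) = 1 + max(-1, -1) = 0
  height(40) = 1 + max(2, 0) = 3
  height(23) = 1 + max(2, 3) = 4
Height = 4


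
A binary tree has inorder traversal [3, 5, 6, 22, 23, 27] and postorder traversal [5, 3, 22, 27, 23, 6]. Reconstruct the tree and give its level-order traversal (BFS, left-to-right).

Inorder:   [3, 5, 6, 22, 23, 27]
Postorder: [5, 3, 22, 27, 23, 6]
Algorithm: postorder visits root last, so walk postorder right-to-left;
each value is the root of the current inorder slice — split it at that
value, recurse on the right subtree first, then the left.
Recursive splits:
  root=6; inorder splits into left=[3, 5], right=[22, 23, 27]
  root=23; inorder splits into left=[22], right=[27]
  root=27; inorder splits into left=[], right=[]
  root=22; inorder splits into left=[], right=[]
  root=3; inorder splits into left=[], right=[5]
  root=5; inorder splits into left=[], right=[]
Reconstructed level-order: [6, 3, 23, 5, 22, 27]


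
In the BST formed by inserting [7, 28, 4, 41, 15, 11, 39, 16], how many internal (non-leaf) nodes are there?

Tree built from: [7, 28, 4, 41, 15, 11, 39, 16]
Tree (level-order array): [7, 4, 28, None, None, 15, 41, 11, 16, 39]
Rule: An internal node has at least one child.
Per-node child counts:
  node 7: 2 child(ren)
  node 4: 0 child(ren)
  node 28: 2 child(ren)
  node 15: 2 child(ren)
  node 11: 0 child(ren)
  node 16: 0 child(ren)
  node 41: 1 child(ren)
  node 39: 0 child(ren)
Matching nodes: [7, 28, 15, 41]
Count of internal (non-leaf) nodes: 4


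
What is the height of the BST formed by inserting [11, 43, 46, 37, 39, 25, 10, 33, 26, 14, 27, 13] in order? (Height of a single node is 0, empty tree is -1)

Insertion order: [11, 43, 46, 37, 39, 25, 10, 33, 26, 14, 27, 13]
Tree (level-order array): [11, 10, 43, None, None, 37, 46, 25, 39, None, None, 14, 33, None, None, 13, None, 26, None, None, None, None, 27]
Compute height bottom-up (empty subtree = -1):
  height(10) = 1 + max(-1, -1) = 0
  height(13) = 1 + max(-1, -1) = 0
  height(14) = 1 + max(0, -1) = 1
  height(27) = 1 + max(-1, -1) = 0
  height(26) = 1 + max(-1, 0) = 1
  height(33) = 1 + max(1, -1) = 2
  height(25) = 1 + max(1, 2) = 3
  height(39) = 1 + max(-1, -1) = 0
  height(37) = 1 + max(3, 0) = 4
  height(46) = 1 + max(-1, -1) = 0
  height(43) = 1 + max(4, 0) = 5
  height(11) = 1 + max(0, 5) = 6
Height = 6


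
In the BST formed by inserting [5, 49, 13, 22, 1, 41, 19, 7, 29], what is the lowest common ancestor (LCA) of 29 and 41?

Tree insertion order: [5, 49, 13, 22, 1, 41, 19, 7, 29]
Tree (level-order array): [5, 1, 49, None, None, 13, None, 7, 22, None, None, 19, 41, None, None, 29]
In a BST, the LCA of p=29, q=41 is the first node v on the
root-to-leaf path with p <= v <= q (go left if both < v, right if both > v).
Walk from root:
  at 5: both 29 and 41 > 5, go right
  at 49: both 29 and 41 < 49, go left
  at 13: both 29 and 41 > 13, go right
  at 22: both 29 and 41 > 22, go right
  at 41: 29 <= 41 <= 41, this is the LCA
LCA = 41


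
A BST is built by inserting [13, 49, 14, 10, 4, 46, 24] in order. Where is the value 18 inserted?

Starting tree (level order): [13, 10, 49, 4, None, 14, None, None, None, None, 46, 24]
Insertion path: 13 -> 49 -> 14 -> 46 -> 24
Result: insert 18 as left child of 24
Final tree (level order): [13, 10, 49, 4, None, 14, None, None, None, None, 46, 24, None, 18]


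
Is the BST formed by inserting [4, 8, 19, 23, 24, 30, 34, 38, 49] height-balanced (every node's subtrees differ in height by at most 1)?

Tree (level-order array): [4, None, 8, None, 19, None, 23, None, 24, None, 30, None, 34, None, 38, None, 49]
Definition: a tree is height-balanced if, at every node, |h(left) - h(right)| <= 1 (empty subtree has height -1).
Bottom-up per-node check:
  node 49: h_left=-1, h_right=-1, diff=0 [OK], height=0
  node 38: h_left=-1, h_right=0, diff=1 [OK], height=1
  node 34: h_left=-1, h_right=1, diff=2 [FAIL (|-1-1|=2 > 1)], height=2
  node 30: h_left=-1, h_right=2, diff=3 [FAIL (|-1-2|=3 > 1)], height=3
  node 24: h_left=-1, h_right=3, diff=4 [FAIL (|-1-3|=4 > 1)], height=4
  node 23: h_left=-1, h_right=4, diff=5 [FAIL (|-1-4|=5 > 1)], height=5
  node 19: h_left=-1, h_right=5, diff=6 [FAIL (|-1-5|=6 > 1)], height=6
  node 8: h_left=-1, h_right=6, diff=7 [FAIL (|-1-6|=7 > 1)], height=7
  node 4: h_left=-1, h_right=7, diff=8 [FAIL (|-1-7|=8 > 1)], height=8
Node 34 violates the condition: |-1 - 1| = 2 > 1.
Result: Not balanced


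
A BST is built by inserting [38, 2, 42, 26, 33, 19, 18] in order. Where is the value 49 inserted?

Starting tree (level order): [38, 2, 42, None, 26, None, None, 19, 33, 18]
Insertion path: 38 -> 42
Result: insert 49 as right child of 42
Final tree (level order): [38, 2, 42, None, 26, None, 49, 19, 33, None, None, 18]


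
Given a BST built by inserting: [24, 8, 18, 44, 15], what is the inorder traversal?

Tree insertion order: [24, 8, 18, 44, 15]
Tree (level-order array): [24, 8, 44, None, 18, None, None, 15]
Inorder traversal: [8, 15, 18, 24, 44]


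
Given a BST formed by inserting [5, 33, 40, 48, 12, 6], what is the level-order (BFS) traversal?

Tree insertion order: [5, 33, 40, 48, 12, 6]
Tree (level-order array): [5, None, 33, 12, 40, 6, None, None, 48]
BFS from the root, enqueuing left then right child of each popped node:
  queue [5] -> pop 5, enqueue [33], visited so far: [5]
  queue [33] -> pop 33, enqueue [12, 40], visited so far: [5, 33]
  queue [12, 40] -> pop 12, enqueue [6], visited so far: [5, 33, 12]
  queue [40, 6] -> pop 40, enqueue [48], visited so far: [5, 33, 12, 40]
  queue [6, 48] -> pop 6, enqueue [none], visited so far: [5, 33, 12, 40, 6]
  queue [48] -> pop 48, enqueue [none], visited so far: [5, 33, 12, 40, 6, 48]
Result: [5, 33, 12, 40, 6, 48]


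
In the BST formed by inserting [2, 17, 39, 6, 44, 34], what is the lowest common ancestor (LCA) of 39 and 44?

Tree insertion order: [2, 17, 39, 6, 44, 34]
Tree (level-order array): [2, None, 17, 6, 39, None, None, 34, 44]
In a BST, the LCA of p=39, q=44 is the first node v on the
root-to-leaf path with p <= v <= q (go left if both < v, right if both > v).
Walk from root:
  at 2: both 39 and 44 > 2, go right
  at 17: both 39 and 44 > 17, go right
  at 39: 39 <= 39 <= 44, this is the LCA
LCA = 39


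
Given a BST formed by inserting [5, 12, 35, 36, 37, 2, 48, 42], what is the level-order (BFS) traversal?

Tree insertion order: [5, 12, 35, 36, 37, 2, 48, 42]
Tree (level-order array): [5, 2, 12, None, None, None, 35, None, 36, None, 37, None, 48, 42]
BFS from the root, enqueuing left then right child of each popped node:
  queue [5] -> pop 5, enqueue [2, 12], visited so far: [5]
  queue [2, 12] -> pop 2, enqueue [none], visited so far: [5, 2]
  queue [12] -> pop 12, enqueue [35], visited so far: [5, 2, 12]
  queue [35] -> pop 35, enqueue [36], visited so far: [5, 2, 12, 35]
  queue [36] -> pop 36, enqueue [37], visited so far: [5, 2, 12, 35, 36]
  queue [37] -> pop 37, enqueue [48], visited so far: [5, 2, 12, 35, 36, 37]
  queue [48] -> pop 48, enqueue [42], visited so far: [5, 2, 12, 35, 36, 37, 48]
  queue [42] -> pop 42, enqueue [none], visited so far: [5, 2, 12, 35, 36, 37, 48, 42]
Result: [5, 2, 12, 35, 36, 37, 48, 42]


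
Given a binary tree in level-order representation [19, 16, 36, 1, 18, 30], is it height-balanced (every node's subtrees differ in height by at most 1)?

Tree (level-order array): [19, 16, 36, 1, 18, 30]
Definition: a tree is height-balanced if, at every node, |h(left) - h(right)| <= 1 (empty subtree has height -1).
Bottom-up per-node check:
  node 1: h_left=-1, h_right=-1, diff=0 [OK], height=0
  node 18: h_left=-1, h_right=-1, diff=0 [OK], height=0
  node 16: h_left=0, h_right=0, diff=0 [OK], height=1
  node 30: h_left=-1, h_right=-1, diff=0 [OK], height=0
  node 36: h_left=0, h_right=-1, diff=1 [OK], height=1
  node 19: h_left=1, h_right=1, diff=0 [OK], height=2
All nodes satisfy the balance condition.
Result: Balanced


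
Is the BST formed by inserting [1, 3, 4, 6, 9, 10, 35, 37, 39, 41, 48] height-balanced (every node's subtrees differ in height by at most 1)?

Tree (level-order array): [1, None, 3, None, 4, None, 6, None, 9, None, 10, None, 35, None, 37, None, 39, None, 41, None, 48]
Definition: a tree is height-balanced if, at every node, |h(left) - h(right)| <= 1 (empty subtree has height -1).
Bottom-up per-node check:
  node 48: h_left=-1, h_right=-1, diff=0 [OK], height=0
  node 41: h_left=-1, h_right=0, diff=1 [OK], height=1
  node 39: h_left=-1, h_right=1, diff=2 [FAIL (|-1-1|=2 > 1)], height=2
  node 37: h_left=-1, h_right=2, diff=3 [FAIL (|-1-2|=3 > 1)], height=3
  node 35: h_left=-1, h_right=3, diff=4 [FAIL (|-1-3|=4 > 1)], height=4
  node 10: h_left=-1, h_right=4, diff=5 [FAIL (|-1-4|=5 > 1)], height=5
  node 9: h_left=-1, h_right=5, diff=6 [FAIL (|-1-5|=6 > 1)], height=6
  node 6: h_left=-1, h_right=6, diff=7 [FAIL (|-1-6|=7 > 1)], height=7
  node 4: h_left=-1, h_right=7, diff=8 [FAIL (|-1-7|=8 > 1)], height=8
  node 3: h_left=-1, h_right=8, diff=9 [FAIL (|-1-8|=9 > 1)], height=9
  node 1: h_left=-1, h_right=9, diff=10 [FAIL (|-1-9|=10 > 1)], height=10
Node 39 violates the condition: |-1 - 1| = 2 > 1.
Result: Not balanced


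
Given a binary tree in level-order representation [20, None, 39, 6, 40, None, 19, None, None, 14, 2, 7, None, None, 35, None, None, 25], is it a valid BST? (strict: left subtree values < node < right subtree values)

Level-order array: [20, None, 39, 6, 40, None, 19, None, None, 14, 2, 7, None, None, 35, None, None, 25]
Validate using subtree bounds (lo, hi): at each node, require lo < value < hi,
then recurse left with hi=value and right with lo=value.
Preorder trace (stopping at first violation):
  at node 20 with bounds (-inf, +inf): OK
  at node 39 with bounds (20, +inf): OK
  at node 6 with bounds (20, 39): VIOLATION
Node 6 violates its bound: not (20 < 6 < 39).
Result: Not a valid BST


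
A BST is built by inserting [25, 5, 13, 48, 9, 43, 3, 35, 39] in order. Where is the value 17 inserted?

Starting tree (level order): [25, 5, 48, 3, 13, 43, None, None, None, 9, None, 35, None, None, None, None, 39]
Insertion path: 25 -> 5 -> 13
Result: insert 17 as right child of 13
Final tree (level order): [25, 5, 48, 3, 13, 43, None, None, None, 9, 17, 35, None, None, None, None, None, None, 39]


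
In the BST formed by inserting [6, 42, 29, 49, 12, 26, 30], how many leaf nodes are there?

Tree built from: [6, 42, 29, 49, 12, 26, 30]
Tree (level-order array): [6, None, 42, 29, 49, 12, 30, None, None, None, 26]
Rule: A leaf has 0 children.
Per-node child counts:
  node 6: 1 child(ren)
  node 42: 2 child(ren)
  node 29: 2 child(ren)
  node 12: 1 child(ren)
  node 26: 0 child(ren)
  node 30: 0 child(ren)
  node 49: 0 child(ren)
Matching nodes: [26, 30, 49]
Count of leaf nodes: 3


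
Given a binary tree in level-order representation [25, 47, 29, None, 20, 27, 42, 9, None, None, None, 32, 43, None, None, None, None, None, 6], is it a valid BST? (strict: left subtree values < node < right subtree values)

Level-order array: [25, 47, 29, None, 20, 27, 42, 9, None, None, None, 32, 43, None, None, None, None, None, 6]
Validate using subtree bounds (lo, hi): at each node, require lo < value < hi,
then recurse left with hi=value and right with lo=value.
Preorder trace (stopping at first violation):
  at node 25 with bounds (-inf, +inf): OK
  at node 47 with bounds (-inf, 25): VIOLATION
Node 47 violates its bound: not (-inf < 47 < 25).
Result: Not a valid BST


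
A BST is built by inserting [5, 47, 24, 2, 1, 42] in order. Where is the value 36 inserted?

Starting tree (level order): [5, 2, 47, 1, None, 24, None, None, None, None, 42]
Insertion path: 5 -> 47 -> 24 -> 42
Result: insert 36 as left child of 42
Final tree (level order): [5, 2, 47, 1, None, 24, None, None, None, None, 42, 36]


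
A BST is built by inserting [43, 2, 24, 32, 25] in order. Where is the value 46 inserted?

Starting tree (level order): [43, 2, None, None, 24, None, 32, 25]
Insertion path: 43
Result: insert 46 as right child of 43
Final tree (level order): [43, 2, 46, None, 24, None, None, None, 32, 25]


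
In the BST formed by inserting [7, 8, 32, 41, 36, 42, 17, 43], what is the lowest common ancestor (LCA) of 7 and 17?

Tree insertion order: [7, 8, 32, 41, 36, 42, 17, 43]
Tree (level-order array): [7, None, 8, None, 32, 17, 41, None, None, 36, 42, None, None, None, 43]
In a BST, the LCA of p=7, q=17 is the first node v on the
root-to-leaf path with p <= v <= q (go left if both < v, right if both > v).
Walk from root:
  at 7: 7 <= 7 <= 17, this is the LCA
LCA = 7


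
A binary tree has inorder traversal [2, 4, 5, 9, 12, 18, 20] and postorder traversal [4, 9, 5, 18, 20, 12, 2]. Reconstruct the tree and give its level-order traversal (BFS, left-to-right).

Inorder:   [2, 4, 5, 9, 12, 18, 20]
Postorder: [4, 9, 5, 18, 20, 12, 2]
Algorithm: postorder visits root last, so walk postorder right-to-left;
each value is the root of the current inorder slice — split it at that
value, recurse on the right subtree first, then the left.
Recursive splits:
  root=2; inorder splits into left=[], right=[4, 5, 9, 12, 18, 20]
  root=12; inorder splits into left=[4, 5, 9], right=[18, 20]
  root=20; inorder splits into left=[18], right=[]
  root=18; inorder splits into left=[], right=[]
  root=5; inorder splits into left=[4], right=[9]
  root=9; inorder splits into left=[], right=[]
  root=4; inorder splits into left=[], right=[]
Reconstructed level-order: [2, 12, 5, 20, 4, 9, 18]


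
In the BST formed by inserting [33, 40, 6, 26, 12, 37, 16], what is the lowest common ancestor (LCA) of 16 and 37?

Tree insertion order: [33, 40, 6, 26, 12, 37, 16]
Tree (level-order array): [33, 6, 40, None, 26, 37, None, 12, None, None, None, None, 16]
In a BST, the LCA of p=16, q=37 is the first node v on the
root-to-leaf path with p <= v <= q (go left if both < v, right if both > v).
Walk from root:
  at 33: 16 <= 33 <= 37, this is the LCA
LCA = 33


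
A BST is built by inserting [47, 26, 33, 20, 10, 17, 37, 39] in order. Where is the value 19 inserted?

Starting tree (level order): [47, 26, None, 20, 33, 10, None, None, 37, None, 17, None, 39]
Insertion path: 47 -> 26 -> 20 -> 10 -> 17
Result: insert 19 as right child of 17
Final tree (level order): [47, 26, None, 20, 33, 10, None, None, 37, None, 17, None, 39, None, 19]


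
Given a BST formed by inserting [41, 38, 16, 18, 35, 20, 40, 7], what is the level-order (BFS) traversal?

Tree insertion order: [41, 38, 16, 18, 35, 20, 40, 7]
Tree (level-order array): [41, 38, None, 16, 40, 7, 18, None, None, None, None, None, 35, 20]
BFS from the root, enqueuing left then right child of each popped node:
  queue [41] -> pop 41, enqueue [38], visited so far: [41]
  queue [38] -> pop 38, enqueue [16, 40], visited so far: [41, 38]
  queue [16, 40] -> pop 16, enqueue [7, 18], visited so far: [41, 38, 16]
  queue [40, 7, 18] -> pop 40, enqueue [none], visited so far: [41, 38, 16, 40]
  queue [7, 18] -> pop 7, enqueue [none], visited so far: [41, 38, 16, 40, 7]
  queue [18] -> pop 18, enqueue [35], visited so far: [41, 38, 16, 40, 7, 18]
  queue [35] -> pop 35, enqueue [20], visited so far: [41, 38, 16, 40, 7, 18, 35]
  queue [20] -> pop 20, enqueue [none], visited so far: [41, 38, 16, 40, 7, 18, 35, 20]
Result: [41, 38, 16, 40, 7, 18, 35, 20]


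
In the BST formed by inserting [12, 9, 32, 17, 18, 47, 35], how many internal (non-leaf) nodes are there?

Tree built from: [12, 9, 32, 17, 18, 47, 35]
Tree (level-order array): [12, 9, 32, None, None, 17, 47, None, 18, 35]
Rule: An internal node has at least one child.
Per-node child counts:
  node 12: 2 child(ren)
  node 9: 0 child(ren)
  node 32: 2 child(ren)
  node 17: 1 child(ren)
  node 18: 0 child(ren)
  node 47: 1 child(ren)
  node 35: 0 child(ren)
Matching nodes: [12, 32, 17, 47]
Count of internal (non-leaf) nodes: 4


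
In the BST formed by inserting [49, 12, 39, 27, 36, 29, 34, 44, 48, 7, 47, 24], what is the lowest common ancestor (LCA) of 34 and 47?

Tree insertion order: [49, 12, 39, 27, 36, 29, 34, 44, 48, 7, 47, 24]
Tree (level-order array): [49, 12, None, 7, 39, None, None, 27, 44, 24, 36, None, 48, None, None, 29, None, 47, None, None, 34]
In a BST, the LCA of p=34, q=47 is the first node v on the
root-to-leaf path with p <= v <= q (go left if both < v, right if both > v).
Walk from root:
  at 49: both 34 and 47 < 49, go left
  at 12: both 34 and 47 > 12, go right
  at 39: 34 <= 39 <= 47, this is the LCA
LCA = 39


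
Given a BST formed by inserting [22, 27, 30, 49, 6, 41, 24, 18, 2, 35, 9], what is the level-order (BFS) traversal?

Tree insertion order: [22, 27, 30, 49, 6, 41, 24, 18, 2, 35, 9]
Tree (level-order array): [22, 6, 27, 2, 18, 24, 30, None, None, 9, None, None, None, None, 49, None, None, 41, None, 35]
BFS from the root, enqueuing left then right child of each popped node:
  queue [22] -> pop 22, enqueue [6, 27], visited so far: [22]
  queue [6, 27] -> pop 6, enqueue [2, 18], visited so far: [22, 6]
  queue [27, 2, 18] -> pop 27, enqueue [24, 30], visited so far: [22, 6, 27]
  queue [2, 18, 24, 30] -> pop 2, enqueue [none], visited so far: [22, 6, 27, 2]
  queue [18, 24, 30] -> pop 18, enqueue [9], visited so far: [22, 6, 27, 2, 18]
  queue [24, 30, 9] -> pop 24, enqueue [none], visited so far: [22, 6, 27, 2, 18, 24]
  queue [30, 9] -> pop 30, enqueue [49], visited so far: [22, 6, 27, 2, 18, 24, 30]
  queue [9, 49] -> pop 9, enqueue [none], visited so far: [22, 6, 27, 2, 18, 24, 30, 9]
  queue [49] -> pop 49, enqueue [41], visited so far: [22, 6, 27, 2, 18, 24, 30, 9, 49]
  queue [41] -> pop 41, enqueue [35], visited so far: [22, 6, 27, 2, 18, 24, 30, 9, 49, 41]
  queue [35] -> pop 35, enqueue [none], visited so far: [22, 6, 27, 2, 18, 24, 30, 9, 49, 41, 35]
Result: [22, 6, 27, 2, 18, 24, 30, 9, 49, 41, 35]


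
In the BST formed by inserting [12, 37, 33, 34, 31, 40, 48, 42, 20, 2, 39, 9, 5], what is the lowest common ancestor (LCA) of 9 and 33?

Tree insertion order: [12, 37, 33, 34, 31, 40, 48, 42, 20, 2, 39, 9, 5]
Tree (level-order array): [12, 2, 37, None, 9, 33, 40, 5, None, 31, 34, 39, 48, None, None, 20, None, None, None, None, None, 42]
In a BST, the LCA of p=9, q=33 is the first node v on the
root-to-leaf path with p <= v <= q (go left if both < v, right if both > v).
Walk from root:
  at 12: 9 <= 12 <= 33, this is the LCA
LCA = 12


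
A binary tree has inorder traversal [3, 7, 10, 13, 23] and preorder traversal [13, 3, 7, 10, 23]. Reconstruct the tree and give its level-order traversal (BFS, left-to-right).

Inorder:  [3, 7, 10, 13, 23]
Preorder: [13, 3, 7, 10, 23]
Algorithm: preorder visits root first, so consume preorder in order;
for each root, split the current inorder slice at that value into
left-subtree inorder and right-subtree inorder, then recurse.
Recursive splits:
  root=13; inorder splits into left=[3, 7, 10], right=[23]
  root=3; inorder splits into left=[], right=[7, 10]
  root=7; inorder splits into left=[], right=[10]
  root=10; inorder splits into left=[], right=[]
  root=23; inorder splits into left=[], right=[]
Reconstructed level-order: [13, 3, 23, 7, 10]


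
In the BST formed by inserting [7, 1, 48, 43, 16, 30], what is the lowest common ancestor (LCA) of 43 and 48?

Tree insertion order: [7, 1, 48, 43, 16, 30]
Tree (level-order array): [7, 1, 48, None, None, 43, None, 16, None, None, 30]
In a BST, the LCA of p=43, q=48 is the first node v on the
root-to-leaf path with p <= v <= q (go left if both < v, right if both > v).
Walk from root:
  at 7: both 43 and 48 > 7, go right
  at 48: 43 <= 48 <= 48, this is the LCA
LCA = 48


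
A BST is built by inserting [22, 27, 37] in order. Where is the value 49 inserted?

Starting tree (level order): [22, None, 27, None, 37]
Insertion path: 22 -> 27 -> 37
Result: insert 49 as right child of 37
Final tree (level order): [22, None, 27, None, 37, None, 49]


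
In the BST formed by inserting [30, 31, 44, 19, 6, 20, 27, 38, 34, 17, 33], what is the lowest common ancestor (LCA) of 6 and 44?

Tree insertion order: [30, 31, 44, 19, 6, 20, 27, 38, 34, 17, 33]
Tree (level-order array): [30, 19, 31, 6, 20, None, 44, None, 17, None, 27, 38, None, None, None, None, None, 34, None, 33]
In a BST, the LCA of p=6, q=44 is the first node v on the
root-to-leaf path with p <= v <= q (go left if both < v, right if both > v).
Walk from root:
  at 30: 6 <= 30 <= 44, this is the LCA
LCA = 30


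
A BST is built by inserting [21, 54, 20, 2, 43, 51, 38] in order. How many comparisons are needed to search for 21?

Search path for 21: 21
Found: True
Comparisons: 1


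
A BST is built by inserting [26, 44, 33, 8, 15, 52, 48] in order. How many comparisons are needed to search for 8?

Search path for 8: 26 -> 8
Found: True
Comparisons: 2


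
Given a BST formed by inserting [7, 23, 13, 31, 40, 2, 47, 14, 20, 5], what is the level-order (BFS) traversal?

Tree insertion order: [7, 23, 13, 31, 40, 2, 47, 14, 20, 5]
Tree (level-order array): [7, 2, 23, None, 5, 13, 31, None, None, None, 14, None, 40, None, 20, None, 47]
BFS from the root, enqueuing left then right child of each popped node:
  queue [7] -> pop 7, enqueue [2, 23], visited so far: [7]
  queue [2, 23] -> pop 2, enqueue [5], visited so far: [7, 2]
  queue [23, 5] -> pop 23, enqueue [13, 31], visited so far: [7, 2, 23]
  queue [5, 13, 31] -> pop 5, enqueue [none], visited so far: [7, 2, 23, 5]
  queue [13, 31] -> pop 13, enqueue [14], visited so far: [7, 2, 23, 5, 13]
  queue [31, 14] -> pop 31, enqueue [40], visited so far: [7, 2, 23, 5, 13, 31]
  queue [14, 40] -> pop 14, enqueue [20], visited so far: [7, 2, 23, 5, 13, 31, 14]
  queue [40, 20] -> pop 40, enqueue [47], visited so far: [7, 2, 23, 5, 13, 31, 14, 40]
  queue [20, 47] -> pop 20, enqueue [none], visited so far: [7, 2, 23, 5, 13, 31, 14, 40, 20]
  queue [47] -> pop 47, enqueue [none], visited so far: [7, 2, 23, 5, 13, 31, 14, 40, 20, 47]
Result: [7, 2, 23, 5, 13, 31, 14, 40, 20, 47]


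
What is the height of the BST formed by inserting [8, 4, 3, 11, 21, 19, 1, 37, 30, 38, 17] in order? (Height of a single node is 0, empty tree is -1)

Insertion order: [8, 4, 3, 11, 21, 19, 1, 37, 30, 38, 17]
Tree (level-order array): [8, 4, 11, 3, None, None, 21, 1, None, 19, 37, None, None, 17, None, 30, 38]
Compute height bottom-up (empty subtree = -1):
  height(1) = 1 + max(-1, -1) = 0
  height(3) = 1 + max(0, -1) = 1
  height(4) = 1 + max(1, -1) = 2
  height(17) = 1 + max(-1, -1) = 0
  height(19) = 1 + max(0, -1) = 1
  height(30) = 1 + max(-1, -1) = 0
  height(38) = 1 + max(-1, -1) = 0
  height(37) = 1 + max(0, 0) = 1
  height(21) = 1 + max(1, 1) = 2
  height(11) = 1 + max(-1, 2) = 3
  height(8) = 1 + max(2, 3) = 4
Height = 4


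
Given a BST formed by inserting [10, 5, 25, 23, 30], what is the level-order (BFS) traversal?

Tree insertion order: [10, 5, 25, 23, 30]
Tree (level-order array): [10, 5, 25, None, None, 23, 30]
BFS from the root, enqueuing left then right child of each popped node:
  queue [10] -> pop 10, enqueue [5, 25], visited so far: [10]
  queue [5, 25] -> pop 5, enqueue [none], visited so far: [10, 5]
  queue [25] -> pop 25, enqueue [23, 30], visited so far: [10, 5, 25]
  queue [23, 30] -> pop 23, enqueue [none], visited so far: [10, 5, 25, 23]
  queue [30] -> pop 30, enqueue [none], visited so far: [10, 5, 25, 23, 30]
Result: [10, 5, 25, 23, 30]


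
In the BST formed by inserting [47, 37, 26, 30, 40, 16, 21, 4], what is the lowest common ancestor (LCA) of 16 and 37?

Tree insertion order: [47, 37, 26, 30, 40, 16, 21, 4]
Tree (level-order array): [47, 37, None, 26, 40, 16, 30, None, None, 4, 21]
In a BST, the LCA of p=16, q=37 is the first node v on the
root-to-leaf path with p <= v <= q (go left if both < v, right if both > v).
Walk from root:
  at 47: both 16 and 37 < 47, go left
  at 37: 16 <= 37 <= 37, this is the LCA
LCA = 37


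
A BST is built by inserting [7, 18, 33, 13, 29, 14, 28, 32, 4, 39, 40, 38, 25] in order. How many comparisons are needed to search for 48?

Search path for 48: 7 -> 18 -> 33 -> 39 -> 40
Found: False
Comparisons: 5


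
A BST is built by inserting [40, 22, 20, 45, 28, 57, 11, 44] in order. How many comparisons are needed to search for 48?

Search path for 48: 40 -> 45 -> 57
Found: False
Comparisons: 3


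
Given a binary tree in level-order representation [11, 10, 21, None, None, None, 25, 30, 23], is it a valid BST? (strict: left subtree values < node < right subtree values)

Level-order array: [11, 10, 21, None, None, None, 25, 30, 23]
Validate using subtree bounds (lo, hi): at each node, require lo < value < hi,
then recurse left with hi=value and right with lo=value.
Preorder trace (stopping at first violation):
  at node 11 with bounds (-inf, +inf): OK
  at node 10 with bounds (-inf, 11): OK
  at node 21 with bounds (11, +inf): OK
  at node 25 with bounds (21, +inf): OK
  at node 30 with bounds (21, 25): VIOLATION
Node 30 violates its bound: not (21 < 30 < 25).
Result: Not a valid BST


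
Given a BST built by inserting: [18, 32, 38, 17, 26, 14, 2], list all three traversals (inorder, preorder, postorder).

Tree insertion order: [18, 32, 38, 17, 26, 14, 2]
Tree (level-order array): [18, 17, 32, 14, None, 26, 38, 2]
Inorder (L, root, R): [2, 14, 17, 18, 26, 32, 38]
Preorder (root, L, R): [18, 17, 14, 2, 32, 26, 38]
Postorder (L, R, root): [2, 14, 17, 26, 38, 32, 18]


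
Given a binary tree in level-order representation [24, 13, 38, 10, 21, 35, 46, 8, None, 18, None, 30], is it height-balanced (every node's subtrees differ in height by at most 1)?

Tree (level-order array): [24, 13, 38, 10, 21, 35, 46, 8, None, 18, None, 30]
Definition: a tree is height-balanced if, at every node, |h(left) - h(right)| <= 1 (empty subtree has height -1).
Bottom-up per-node check:
  node 8: h_left=-1, h_right=-1, diff=0 [OK], height=0
  node 10: h_left=0, h_right=-1, diff=1 [OK], height=1
  node 18: h_left=-1, h_right=-1, diff=0 [OK], height=0
  node 21: h_left=0, h_right=-1, diff=1 [OK], height=1
  node 13: h_left=1, h_right=1, diff=0 [OK], height=2
  node 30: h_left=-1, h_right=-1, diff=0 [OK], height=0
  node 35: h_left=0, h_right=-1, diff=1 [OK], height=1
  node 46: h_left=-1, h_right=-1, diff=0 [OK], height=0
  node 38: h_left=1, h_right=0, diff=1 [OK], height=2
  node 24: h_left=2, h_right=2, diff=0 [OK], height=3
All nodes satisfy the balance condition.
Result: Balanced


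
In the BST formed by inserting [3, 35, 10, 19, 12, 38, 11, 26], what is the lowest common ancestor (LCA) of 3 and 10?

Tree insertion order: [3, 35, 10, 19, 12, 38, 11, 26]
Tree (level-order array): [3, None, 35, 10, 38, None, 19, None, None, 12, 26, 11]
In a BST, the LCA of p=3, q=10 is the first node v on the
root-to-leaf path with p <= v <= q (go left if both < v, right if both > v).
Walk from root:
  at 3: 3 <= 3 <= 10, this is the LCA
LCA = 3


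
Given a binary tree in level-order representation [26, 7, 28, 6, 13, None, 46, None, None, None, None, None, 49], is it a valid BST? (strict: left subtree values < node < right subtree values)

Level-order array: [26, 7, 28, 6, 13, None, 46, None, None, None, None, None, 49]
Validate using subtree bounds (lo, hi): at each node, require lo < value < hi,
then recurse left with hi=value and right with lo=value.
Preorder trace (stopping at first violation):
  at node 26 with bounds (-inf, +inf): OK
  at node 7 with bounds (-inf, 26): OK
  at node 6 with bounds (-inf, 7): OK
  at node 13 with bounds (7, 26): OK
  at node 28 with bounds (26, +inf): OK
  at node 46 with bounds (28, +inf): OK
  at node 49 with bounds (46, +inf): OK
No violation found at any node.
Result: Valid BST


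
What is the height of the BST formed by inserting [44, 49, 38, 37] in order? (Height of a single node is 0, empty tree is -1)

Insertion order: [44, 49, 38, 37]
Tree (level-order array): [44, 38, 49, 37]
Compute height bottom-up (empty subtree = -1):
  height(37) = 1 + max(-1, -1) = 0
  height(38) = 1 + max(0, -1) = 1
  height(49) = 1 + max(-1, -1) = 0
  height(44) = 1 + max(1, 0) = 2
Height = 2


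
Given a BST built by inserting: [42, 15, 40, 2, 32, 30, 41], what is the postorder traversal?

Tree insertion order: [42, 15, 40, 2, 32, 30, 41]
Tree (level-order array): [42, 15, None, 2, 40, None, None, 32, 41, 30]
Postorder traversal: [2, 30, 32, 41, 40, 15, 42]


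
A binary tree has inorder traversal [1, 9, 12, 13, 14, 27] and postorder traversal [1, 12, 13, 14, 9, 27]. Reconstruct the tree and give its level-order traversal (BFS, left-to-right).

Inorder:   [1, 9, 12, 13, 14, 27]
Postorder: [1, 12, 13, 14, 9, 27]
Algorithm: postorder visits root last, so walk postorder right-to-left;
each value is the root of the current inorder slice — split it at that
value, recurse on the right subtree first, then the left.
Recursive splits:
  root=27; inorder splits into left=[1, 9, 12, 13, 14], right=[]
  root=9; inorder splits into left=[1], right=[12, 13, 14]
  root=14; inorder splits into left=[12, 13], right=[]
  root=13; inorder splits into left=[12], right=[]
  root=12; inorder splits into left=[], right=[]
  root=1; inorder splits into left=[], right=[]
Reconstructed level-order: [27, 9, 1, 14, 13, 12]


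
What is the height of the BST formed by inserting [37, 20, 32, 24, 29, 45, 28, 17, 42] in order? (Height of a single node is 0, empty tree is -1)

Insertion order: [37, 20, 32, 24, 29, 45, 28, 17, 42]
Tree (level-order array): [37, 20, 45, 17, 32, 42, None, None, None, 24, None, None, None, None, 29, 28]
Compute height bottom-up (empty subtree = -1):
  height(17) = 1 + max(-1, -1) = 0
  height(28) = 1 + max(-1, -1) = 0
  height(29) = 1 + max(0, -1) = 1
  height(24) = 1 + max(-1, 1) = 2
  height(32) = 1 + max(2, -1) = 3
  height(20) = 1 + max(0, 3) = 4
  height(42) = 1 + max(-1, -1) = 0
  height(45) = 1 + max(0, -1) = 1
  height(37) = 1 + max(4, 1) = 5
Height = 5


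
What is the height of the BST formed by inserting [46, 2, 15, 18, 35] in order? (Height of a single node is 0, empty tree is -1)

Insertion order: [46, 2, 15, 18, 35]
Tree (level-order array): [46, 2, None, None, 15, None, 18, None, 35]
Compute height bottom-up (empty subtree = -1):
  height(35) = 1 + max(-1, -1) = 0
  height(18) = 1 + max(-1, 0) = 1
  height(15) = 1 + max(-1, 1) = 2
  height(2) = 1 + max(-1, 2) = 3
  height(46) = 1 + max(3, -1) = 4
Height = 4


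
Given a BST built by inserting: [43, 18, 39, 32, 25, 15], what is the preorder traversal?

Tree insertion order: [43, 18, 39, 32, 25, 15]
Tree (level-order array): [43, 18, None, 15, 39, None, None, 32, None, 25]
Preorder traversal: [43, 18, 15, 39, 32, 25]


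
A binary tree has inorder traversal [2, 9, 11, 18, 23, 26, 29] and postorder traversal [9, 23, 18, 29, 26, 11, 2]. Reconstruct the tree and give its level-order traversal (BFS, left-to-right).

Inorder:   [2, 9, 11, 18, 23, 26, 29]
Postorder: [9, 23, 18, 29, 26, 11, 2]
Algorithm: postorder visits root last, so walk postorder right-to-left;
each value is the root of the current inorder slice — split it at that
value, recurse on the right subtree first, then the left.
Recursive splits:
  root=2; inorder splits into left=[], right=[9, 11, 18, 23, 26, 29]
  root=11; inorder splits into left=[9], right=[18, 23, 26, 29]
  root=26; inorder splits into left=[18, 23], right=[29]
  root=29; inorder splits into left=[], right=[]
  root=18; inorder splits into left=[], right=[23]
  root=23; inorder splits into left=[], right=[]
  root=9; inorder splits into left=[], right=[]
Reconstructed level-order: [2, 11, 9, 26, 18, 29, 23]


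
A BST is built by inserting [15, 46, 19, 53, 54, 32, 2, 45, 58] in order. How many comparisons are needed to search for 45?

Search path for 45: 15 -> 46 -> 19 -> 32 -> 45
Found: True
Comparisons: 5


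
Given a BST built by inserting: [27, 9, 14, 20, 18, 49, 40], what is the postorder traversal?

Tree insertion order: [27, 9, 14, 20, 18, 49, 40]
Tree (level-order array): [27, 9, 49, None, 14, 40, None, None, 20, None, None, 18]
Postorder traversal: [18, 20, 14, 9, 40, 49, 27]


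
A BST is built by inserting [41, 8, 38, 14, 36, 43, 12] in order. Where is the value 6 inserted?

Starting tree (level order): [41, 8, 43, None, 38, None, None, 14, None, 12, 36]
Insertion path: 41 -> 8
Result: insert 6 as left child of 8
Final tree (level order): [41, 8, 43, 6, 38, None, None, None, None, 14, None, 12, 36]


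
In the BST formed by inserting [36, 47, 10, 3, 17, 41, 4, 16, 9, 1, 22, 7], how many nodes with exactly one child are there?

Tree built from: [36, 47, 10, 3, 17, 41, 4, 16, 9, 1, 22, 7]
Tree (level-order array): [36, 10, 47, 3, 17, 41, None, 1, 4, 16, 22, None, None, None, None, None, 9, None, None, None, None, 7]
Rule: These are nodes with exactly 1 non-null child.
Per-node child counts:
  node 36: 2 child(ren)
  node 10: 2 child(ren)
  node 3: 2 child(ren)
  node 1: 0 child(ren)
  node 4: 1 child(ren)
  node 9: 1 child(ren)
  node 7: 0 child(ren)
  node 17: 2 child(ren)
  node 16: 0 child(ren)
  node 22: 0 child(ren)
  node 47: 1 child(ren)
  node 41: 0 child(ren)
Matching nodes: [4, 9, 47]
Count of nodes with exactly one child: 3
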